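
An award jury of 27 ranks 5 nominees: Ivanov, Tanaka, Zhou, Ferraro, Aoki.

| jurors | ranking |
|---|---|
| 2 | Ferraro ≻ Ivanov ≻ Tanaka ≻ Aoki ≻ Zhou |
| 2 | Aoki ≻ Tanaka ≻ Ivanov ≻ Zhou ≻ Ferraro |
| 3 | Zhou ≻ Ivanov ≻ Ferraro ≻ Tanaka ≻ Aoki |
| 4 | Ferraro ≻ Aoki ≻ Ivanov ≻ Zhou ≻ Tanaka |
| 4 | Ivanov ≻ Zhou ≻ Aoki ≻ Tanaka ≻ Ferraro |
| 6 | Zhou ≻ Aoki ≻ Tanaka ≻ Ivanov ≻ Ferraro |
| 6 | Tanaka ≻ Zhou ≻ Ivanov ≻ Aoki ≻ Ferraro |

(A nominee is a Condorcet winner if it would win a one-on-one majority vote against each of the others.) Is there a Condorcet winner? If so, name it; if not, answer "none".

Zhou

Pairwise majorities:
Ivanov vs Tanaka: Tanaka wins 14–13.
Ivanov vs Zhou: Zhou, 15–12.
Ivanov vs Ferraro: Ivanov, 21–6.
Ivanov vs Aoki: Ivanov wins 15–12.
Tanaka–Zhou: Zhou 17–10.
Tanaka vs Ferraro: Tanaka, 18–9.
Tanaka–Aoki: Aoki 16–11.
Zhou vs Ferraro: Zhou wins 21–6.
Zhou vs Aoki: Zhou, 19–8.
Ferraro vs Aoki: Aoki wins 18–9.
Zhou defeats every rival head-to-head and is the Condorcet winner.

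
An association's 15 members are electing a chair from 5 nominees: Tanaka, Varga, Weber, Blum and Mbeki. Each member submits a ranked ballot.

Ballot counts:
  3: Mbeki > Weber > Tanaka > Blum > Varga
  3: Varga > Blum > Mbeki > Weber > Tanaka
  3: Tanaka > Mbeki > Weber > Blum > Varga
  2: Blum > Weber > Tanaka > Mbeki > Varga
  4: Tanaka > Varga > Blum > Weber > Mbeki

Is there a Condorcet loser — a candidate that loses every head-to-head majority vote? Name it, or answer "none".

Varga

Head-to-head results (15 voters):
Tanaka vs Varga: Tanaka wins 12–3.
Tanaka–Weber: Weber 8–7.
Tanaka vs Blum: Tanaka wins 10–5.
Tanaka vs Mbeki: 3+2+4 = 9 for Tanaka, 6 for Mbeki — Tanaka by 9–6.
Varga vs Weber: Weber, 8–7.
Varga vs Blum: 7 to 8, Blum.
Varga vs Mbeki: Mbeki, 8–7.
Weber vs Blum: Blum, 9–6.
Weber vs Mbeki: 2+4 = 6 for Weber, 9 for Mbeki — Mbeki by 9–6.
Blum–Mbeki: Blum 9–6.
Only Varga has no wins; Varga is the Condorcet loser.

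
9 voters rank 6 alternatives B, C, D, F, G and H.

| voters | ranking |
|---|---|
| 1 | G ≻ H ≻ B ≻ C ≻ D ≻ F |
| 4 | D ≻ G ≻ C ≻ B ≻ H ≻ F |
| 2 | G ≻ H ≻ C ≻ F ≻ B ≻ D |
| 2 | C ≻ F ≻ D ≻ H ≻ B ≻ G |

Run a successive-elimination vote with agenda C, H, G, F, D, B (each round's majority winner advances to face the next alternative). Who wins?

Round 1: C vs H — 6–3, C advances.
Round 2: C vs G — 2–7, G advances.
Round 3: G vs F — 7–2, G advances.
Round 4: G vs D — 3–6, D advances.
Round 5: D vs B — 6–3, D advances.
D survives the agenda.

D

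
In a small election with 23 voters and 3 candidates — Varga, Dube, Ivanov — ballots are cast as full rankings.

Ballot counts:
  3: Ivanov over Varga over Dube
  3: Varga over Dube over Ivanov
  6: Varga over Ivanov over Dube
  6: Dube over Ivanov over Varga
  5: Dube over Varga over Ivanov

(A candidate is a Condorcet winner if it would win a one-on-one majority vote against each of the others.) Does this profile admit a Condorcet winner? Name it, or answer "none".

Head-to-head results (23 voters):
Varga–Dube: Varga 12–11.
Varga vs Ivanov: Varga, 14–9.
Dube vs Ivanov: Dube wins 14–9.
Varga defeats every rival head-to-head and is the Condorcet winner.

Varga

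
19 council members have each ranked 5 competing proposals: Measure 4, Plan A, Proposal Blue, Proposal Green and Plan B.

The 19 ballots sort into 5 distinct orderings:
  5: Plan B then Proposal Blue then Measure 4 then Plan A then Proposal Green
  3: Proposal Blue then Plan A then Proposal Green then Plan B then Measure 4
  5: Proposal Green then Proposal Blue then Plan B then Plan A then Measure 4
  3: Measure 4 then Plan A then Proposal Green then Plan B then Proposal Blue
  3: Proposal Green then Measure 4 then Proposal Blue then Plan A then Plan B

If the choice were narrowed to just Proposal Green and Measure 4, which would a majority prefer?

Ballots ranking Proposal Green above Measure 4: 3 + 5 + 3 = 11.
Ballots ranking Measure 4 above Proposal Green: 19 − 11 = 8.
Proposal Green wins the head-to-head 11–8.

Proposal Green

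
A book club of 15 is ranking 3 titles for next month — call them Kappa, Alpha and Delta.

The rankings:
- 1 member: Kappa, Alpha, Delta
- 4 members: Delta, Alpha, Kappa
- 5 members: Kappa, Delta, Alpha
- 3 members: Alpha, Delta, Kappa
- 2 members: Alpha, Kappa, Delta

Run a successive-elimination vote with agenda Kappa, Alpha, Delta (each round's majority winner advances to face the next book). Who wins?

Round 1: Kappa vs Alpha — 6–9, Alpha advances.
Round 2: Alpha vs Delta — 6–9, Delta advances.
The agenda winner is Delta.

Delta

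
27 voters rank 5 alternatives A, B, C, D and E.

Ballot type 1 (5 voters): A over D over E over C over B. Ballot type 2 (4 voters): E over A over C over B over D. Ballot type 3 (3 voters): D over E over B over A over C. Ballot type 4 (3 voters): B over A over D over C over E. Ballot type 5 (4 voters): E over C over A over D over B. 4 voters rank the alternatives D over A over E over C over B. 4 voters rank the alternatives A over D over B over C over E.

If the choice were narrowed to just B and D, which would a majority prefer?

Ballots ranking B above D: 4 + 3 = 7.
Ballots ranking D above B: 27 − 7 = 20.
D wins the head-to-head 20–7.

D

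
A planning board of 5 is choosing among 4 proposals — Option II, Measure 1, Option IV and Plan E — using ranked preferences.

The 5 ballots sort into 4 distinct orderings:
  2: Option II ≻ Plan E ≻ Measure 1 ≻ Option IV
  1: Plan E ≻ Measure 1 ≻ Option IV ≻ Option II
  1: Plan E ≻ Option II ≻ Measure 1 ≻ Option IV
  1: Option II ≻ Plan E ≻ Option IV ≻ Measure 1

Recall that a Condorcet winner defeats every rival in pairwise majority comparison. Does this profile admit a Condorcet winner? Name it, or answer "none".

Option II

Pairwise majorities:
Option II vs Measure 1: Option II wins 4–1.
Option II vs Option IV: 2+1+1 = 4 for Option II, 1 for Option IV — Option II by 4–1.
Option II–Plan E: Option II 3–2.
Measure 1 vs Option IV: Measure 1, 4–1.
Measure 1 vs Plan E: 0 to 5, Plan E.
Option IV vs Plan E: Plan E, 5–0.
Option II defeats every rival head-to-head and is the Condorcet winner.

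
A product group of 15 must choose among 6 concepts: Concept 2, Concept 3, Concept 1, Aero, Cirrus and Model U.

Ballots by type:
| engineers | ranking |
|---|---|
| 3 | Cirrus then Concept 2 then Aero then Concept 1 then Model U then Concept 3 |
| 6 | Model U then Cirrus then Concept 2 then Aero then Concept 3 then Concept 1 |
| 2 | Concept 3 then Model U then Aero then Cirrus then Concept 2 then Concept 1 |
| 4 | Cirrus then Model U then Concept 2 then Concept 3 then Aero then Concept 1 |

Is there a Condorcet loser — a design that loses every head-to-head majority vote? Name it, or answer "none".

Concept 1

Pairwise majorities:
Concept 2–Concept 3: Concept 2 13–2.
Concept 2 vs Concept 1: Concept 2 wins 15–0.
Concept 2 vs Aero: 13 to 2, Concept 2.
Concept 2 vs Cirrus: Concept 2 preferred on 0 ballots; Cirrus wins 15–0.
Concept 2 vs Model U: Concept 2 is ranked higher on 3 ballots, Model U on 12. Model U wins 12–3.
Concept 3 vs Concept 1: Concept 3 is ranked higher on 6+2+4 = 12 ballots, Concept 1 on 3. Concept 3 wins 12–3.
Concept 3–Aero: Aero 9–6.
Concept 3 vs Cirrus: 2 for Concept 3, 13 for Cirrus — Cirrus by 13–2.
Concept 3 vs Model U: 2 to 13, Model U.
Concept 1–Aero: Aero 15–0.
Concept 1 vs Cirrus: Concept 1 preferred on 0 ballots; Cirrus wins 15–0.
Concept 1 vs Model U: 3 to 12, Model U.
Aero–Cirrus: Cirrus 13–2.
Aero vs Model U: Aero preferred on 3 ballots; Model U wins 12–3.
Cirrus vs Model U: 3+4 = 7 for Cirrus, 8 for Model U — Model U by 8–7.
Concept 1 loses to every other design — it is the Condorcet loser.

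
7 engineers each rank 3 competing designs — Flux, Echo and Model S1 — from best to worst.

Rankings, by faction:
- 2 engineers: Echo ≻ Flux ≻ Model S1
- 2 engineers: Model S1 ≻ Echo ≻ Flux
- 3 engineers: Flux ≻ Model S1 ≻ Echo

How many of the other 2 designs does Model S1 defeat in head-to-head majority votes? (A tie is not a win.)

Model S1 against each rival (7 engineers):
Model S1 vs Flux: Model S1 is ranked higher on 2 ballots, Flux on 5. Flux wins 5–2.
Model S1 vs Echo: 5 to 2, Model S1.
Model S1 beats Echo; loses to Flux — 1 pairwise win.

1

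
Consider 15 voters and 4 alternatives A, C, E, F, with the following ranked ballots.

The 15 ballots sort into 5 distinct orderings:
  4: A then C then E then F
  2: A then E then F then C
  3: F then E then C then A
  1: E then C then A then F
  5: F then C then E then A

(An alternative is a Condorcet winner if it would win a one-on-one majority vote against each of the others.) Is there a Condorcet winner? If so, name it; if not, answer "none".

F

Head-to-head results (15 voters):
A vs C: C, 9–6.
A–E: E 9–6.
A–F: F 8–7.
C vs E: C wins 9–6.
C–F: F 10–5.
E vs F: F, 8–7.
F wins every pairwise contest, so F is the Condorcet winner.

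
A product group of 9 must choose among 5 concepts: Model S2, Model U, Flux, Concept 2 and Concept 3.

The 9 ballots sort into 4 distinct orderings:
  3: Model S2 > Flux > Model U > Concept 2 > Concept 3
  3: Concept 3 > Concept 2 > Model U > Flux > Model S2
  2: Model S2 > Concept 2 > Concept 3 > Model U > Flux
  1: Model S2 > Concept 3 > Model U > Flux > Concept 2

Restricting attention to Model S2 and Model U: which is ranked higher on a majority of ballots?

Ballots ranking Model S2 above Model U: 3 + 2 + 1 = 6.
Ballots ranking Model U above Model S2: 9 − 6 = 3.
Model S2 wins the head-to-head 6–3.

Model S2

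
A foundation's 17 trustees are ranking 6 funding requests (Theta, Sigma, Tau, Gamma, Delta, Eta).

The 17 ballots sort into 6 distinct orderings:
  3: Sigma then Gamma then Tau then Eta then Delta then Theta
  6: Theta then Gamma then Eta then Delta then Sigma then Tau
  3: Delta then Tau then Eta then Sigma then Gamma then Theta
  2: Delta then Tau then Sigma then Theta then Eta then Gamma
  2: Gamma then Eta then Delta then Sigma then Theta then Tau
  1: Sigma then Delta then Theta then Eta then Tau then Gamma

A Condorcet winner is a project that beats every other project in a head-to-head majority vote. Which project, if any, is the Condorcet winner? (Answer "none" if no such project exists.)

none

Head-to-head results (17 reviewers):
Theta vs Sigma: Theta is ranked higher on 6 ballots, Sigma on 11. Sigma wins 11–6.
Theta vs Tau: Theta preferred on 6+2+1 = 9 ballots; Theta wins 9–8.
Theta vs Gamma: Theta is ranked higher on 6+2+1 = 9 ballots, Gamma on 8. Theta wins 9–8.
Theta vs Delta: 6 to 11, Delta.
Theta vs Eta: 6+2+1 = 9 for Theta, 8 for Eta — Theta by 9–8.
Sigma vs Tau: Sigma is ranked higher on 3+6+2+1 = 12 ballots, Tau on 5. Sigma wins 12–5.
Sigma vs Gamma: Sigma is ranked higher on 3+3+2+1 = 9 ballots, Gamma on 8. Sigma wins 9–8.
Sigma vs Delta: 3+1 = 4 for Sigma, 13 for Delta — Delta by 13–4.
Sigma vs Eta: 6 to 11, Eta.
Tau vs Gamma: Tau preferred on 3+2+1 = 6 ballots; Gamma wins 11–6.
Tau vs Delta: 3 for Tau, 14 for Delta — Delta by 14–3.
Tau vs Eta: Tau is ranked higher on 3+3+2 = 8 ballots, Eta on 9. Eta wins 9–8.
Gamma vs Delta: 11 to 6, Gamma.
Gamma vs Eta: Gamma preferred on 3+6+2 = 11 ballots; Gamma wins 11–6.
Delta vs Eta: 3+2+1 = 6 for Delta, 11 for Eta — Eta by 11–6.
No project is unbeaten: Theta loses to Sigma; Sigma loses to Delta; Tau loses to Theta; Gamma loses to Theta; Delta loses to Gamma; Eta loses to Theta. In particular Theta beats Gamma beats Delta beats Theta is a majority cycle — no Condorcet winner exists.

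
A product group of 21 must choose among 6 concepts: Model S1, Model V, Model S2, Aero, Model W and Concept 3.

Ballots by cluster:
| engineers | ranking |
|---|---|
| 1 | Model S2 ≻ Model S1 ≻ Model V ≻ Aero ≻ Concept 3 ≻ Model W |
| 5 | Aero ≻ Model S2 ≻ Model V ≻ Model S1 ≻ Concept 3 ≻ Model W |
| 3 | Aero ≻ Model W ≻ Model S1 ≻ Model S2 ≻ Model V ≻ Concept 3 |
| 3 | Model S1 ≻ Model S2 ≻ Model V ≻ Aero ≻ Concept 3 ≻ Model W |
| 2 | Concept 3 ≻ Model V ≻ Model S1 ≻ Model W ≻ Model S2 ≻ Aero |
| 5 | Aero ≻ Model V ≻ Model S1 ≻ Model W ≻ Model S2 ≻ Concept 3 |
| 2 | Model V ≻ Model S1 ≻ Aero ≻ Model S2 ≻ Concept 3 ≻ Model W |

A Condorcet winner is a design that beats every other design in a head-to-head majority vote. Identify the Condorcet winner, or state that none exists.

Aero

Pairwise majorities:
Model S1 vs Model V: Model V, 14–7.
Model S1 vs Model S2: Model S1, 15–6.
Model S1 vs Aero: Aero wins 13–8.
Model S1 vs Model W: Model S1, 18–3.
Model S1–Concept 3: Model S1 19–2.
Model V vs Model S2: Model S2, 12–9.
Model V vs Aero: Aero, 13–8.
Model V vs Model W: Model V, 18–3.
Model V–Concept 3: Model V 19–2.
Model S2 vs Aero: Aero wins 15–6.
Model S2 vs Model W: Model S2 wins 11–10.
Model S2–Concept 3: Model S2 19–2.
Aero–Model W: Aero 19–2.
Aero–Concept 3: Aero 19–2.
Model W–Concept 3: Concept 3 13–8.
Only Aero has no losses; Aero is the Condorcet winner.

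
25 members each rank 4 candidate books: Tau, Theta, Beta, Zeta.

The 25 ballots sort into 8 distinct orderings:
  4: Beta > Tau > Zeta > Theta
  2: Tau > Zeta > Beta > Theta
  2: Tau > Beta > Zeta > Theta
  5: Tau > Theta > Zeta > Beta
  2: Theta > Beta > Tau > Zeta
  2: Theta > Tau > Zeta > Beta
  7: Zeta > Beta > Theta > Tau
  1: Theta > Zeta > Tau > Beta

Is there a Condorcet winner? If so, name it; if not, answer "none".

none

Check each pair by majority over 25 ballots:
Tau–Theta: Tau 13–12.
Tau vs Beta: Beta, 13–12.
Tau–Zeta: Tau 17–8.
Theta vs Beta: Beta, 15–10.
Theta vs Zeta: Zeta wins 15–10.
Beta vs Zeta: Zeta wins 17–8.
Each book drops at least one matchup (Tau loses to Beta; Theta loses to Tau; Beta loses to Zeta; Zeta loses to Tau); the cycle Tau beats Zeta beats Beta beats Tau rules out a Condorcet winner.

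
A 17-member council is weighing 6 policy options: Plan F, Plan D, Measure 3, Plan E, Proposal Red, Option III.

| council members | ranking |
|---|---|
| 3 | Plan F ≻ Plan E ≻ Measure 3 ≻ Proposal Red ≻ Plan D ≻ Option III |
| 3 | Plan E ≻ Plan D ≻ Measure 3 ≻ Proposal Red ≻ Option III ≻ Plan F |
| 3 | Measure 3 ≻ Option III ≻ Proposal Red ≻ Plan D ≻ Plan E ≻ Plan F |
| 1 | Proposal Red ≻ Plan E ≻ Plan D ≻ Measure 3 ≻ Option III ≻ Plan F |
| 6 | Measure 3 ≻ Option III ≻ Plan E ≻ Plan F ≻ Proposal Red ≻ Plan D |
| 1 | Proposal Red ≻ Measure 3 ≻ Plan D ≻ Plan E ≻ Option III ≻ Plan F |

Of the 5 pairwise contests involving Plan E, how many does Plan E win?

Plan E against each rival (17 council members):
Plan E–Plan F: Plan E 14–3.
Plan E–Plan D: Plan E 13–4.
Plan E vs Measure 3: 3+3+1 = 7 for Plan E, 10 for Measure 3 — Measure 3 by 10–7.
Plan E–Proposal Red: Plan E 12–5.
Plan E vs Option III: Plan E preferred on 3+3+1+1 = 8 ballots; Option III wins 9–8.
Plan E beats Plan F, Plan D, Proposal Red; loses to Measure 3, Option III — 3 pairwise wins.

3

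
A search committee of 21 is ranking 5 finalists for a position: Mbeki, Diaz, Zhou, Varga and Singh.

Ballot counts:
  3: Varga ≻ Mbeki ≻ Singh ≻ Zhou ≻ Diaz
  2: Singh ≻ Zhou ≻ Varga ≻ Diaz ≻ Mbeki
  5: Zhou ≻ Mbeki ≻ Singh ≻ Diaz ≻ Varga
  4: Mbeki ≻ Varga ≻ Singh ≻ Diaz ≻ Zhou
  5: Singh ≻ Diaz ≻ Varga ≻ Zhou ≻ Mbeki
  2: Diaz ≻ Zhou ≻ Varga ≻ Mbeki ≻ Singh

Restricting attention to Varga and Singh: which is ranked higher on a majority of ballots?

Ballots ranking Varga above Singh: 3 + 4 + 2 = 9.
Ballots ranking Singh above Varga: 21 − 9 = 12.
Singh wins the head-to-head 12–9.

Singh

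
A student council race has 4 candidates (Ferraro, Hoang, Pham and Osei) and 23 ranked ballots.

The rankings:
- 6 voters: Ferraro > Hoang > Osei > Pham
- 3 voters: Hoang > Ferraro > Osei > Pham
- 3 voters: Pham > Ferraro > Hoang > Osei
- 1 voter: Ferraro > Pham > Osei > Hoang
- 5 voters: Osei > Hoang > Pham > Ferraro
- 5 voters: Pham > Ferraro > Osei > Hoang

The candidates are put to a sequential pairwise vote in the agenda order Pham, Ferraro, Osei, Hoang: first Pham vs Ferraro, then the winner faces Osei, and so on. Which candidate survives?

Hoang

Round 1: Pham vs Ferraro — 13–10, Pham advances.
Round 2: Pham vs Osei — 9–14, Osei advances.
Round 3: Osei vs Hoang — 11–12, Hoang advances.
The agenda winner is Hoang.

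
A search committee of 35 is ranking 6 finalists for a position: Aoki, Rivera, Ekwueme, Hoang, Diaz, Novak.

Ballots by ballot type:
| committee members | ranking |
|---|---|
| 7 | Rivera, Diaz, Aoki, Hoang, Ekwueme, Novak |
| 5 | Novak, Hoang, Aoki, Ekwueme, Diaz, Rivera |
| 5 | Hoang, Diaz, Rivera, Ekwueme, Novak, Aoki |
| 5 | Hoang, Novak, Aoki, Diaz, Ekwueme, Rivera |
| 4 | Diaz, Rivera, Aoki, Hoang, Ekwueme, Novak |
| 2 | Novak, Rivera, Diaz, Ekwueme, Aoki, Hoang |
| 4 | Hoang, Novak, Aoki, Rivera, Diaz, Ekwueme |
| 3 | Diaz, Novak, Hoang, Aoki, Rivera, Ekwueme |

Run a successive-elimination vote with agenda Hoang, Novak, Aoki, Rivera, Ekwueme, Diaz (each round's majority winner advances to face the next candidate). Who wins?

Hoang

Round 1: Hoang vs Novak — 25–10, Hoang advances.
Round 2: Hoang vs Aoki — 22–13, Hoang advances.
Round 3: Hoang vs Rivera — 22–13, Hoang advances.
Round 4: Hoang vs Ekwueme — 33–2, Hoang advances.
Round 5: Hoang vs Diaz — 19–16, Hoang advances.
The agenda winner is Hoang.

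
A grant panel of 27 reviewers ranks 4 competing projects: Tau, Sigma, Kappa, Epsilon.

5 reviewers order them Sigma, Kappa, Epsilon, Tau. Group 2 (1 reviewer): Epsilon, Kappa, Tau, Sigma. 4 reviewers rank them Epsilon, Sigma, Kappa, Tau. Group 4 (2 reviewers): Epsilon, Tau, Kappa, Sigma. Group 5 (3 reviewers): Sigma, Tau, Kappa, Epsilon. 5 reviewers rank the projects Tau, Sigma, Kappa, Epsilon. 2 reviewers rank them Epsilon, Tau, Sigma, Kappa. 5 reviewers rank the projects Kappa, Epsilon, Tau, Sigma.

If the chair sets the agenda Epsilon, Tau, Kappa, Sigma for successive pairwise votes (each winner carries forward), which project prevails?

Sigma

Round 1: Epsilon vs Tau — 19–8, Epsilon advances.
Round 2: Epsilon vs Kappa — 9–18, Kappa advances.
Round 3: Kappa vs Sigma — 8–19, Sigma advances.
Sigma survives the agenda.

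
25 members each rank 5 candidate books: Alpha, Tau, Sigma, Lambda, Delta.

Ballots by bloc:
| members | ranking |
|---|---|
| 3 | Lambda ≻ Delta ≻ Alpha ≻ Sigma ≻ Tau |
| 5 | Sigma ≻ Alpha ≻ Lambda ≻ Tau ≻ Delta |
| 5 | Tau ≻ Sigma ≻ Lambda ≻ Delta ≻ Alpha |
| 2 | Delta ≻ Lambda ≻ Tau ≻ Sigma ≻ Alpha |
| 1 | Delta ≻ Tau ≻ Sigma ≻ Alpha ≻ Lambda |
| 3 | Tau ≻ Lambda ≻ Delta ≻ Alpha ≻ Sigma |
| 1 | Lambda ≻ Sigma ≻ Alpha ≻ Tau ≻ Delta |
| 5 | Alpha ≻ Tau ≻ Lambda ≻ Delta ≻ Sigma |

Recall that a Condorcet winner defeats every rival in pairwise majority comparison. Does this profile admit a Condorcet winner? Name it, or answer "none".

none

Head-to-head results (25 members):
Alpha vs Tau: Alpha, 14–11.
Alpha vs Sigma: Sigma, 14–11.
Alpha vs Lambda: 11 to 14, Lambda.
Alpha vs Delta: Alpha preferred on 5+1+5 = 11 ballots; Delta wins 14–11.
Tau vs Sigma: Tau wins 16–9.
Tau vs Lambda: 5+1+3+5 = 14 for Tau, 11 for Lambda — Tau by 14–11.
Tau vs Delta: Tau is ranked higher on 5+5+3+1+5 = 19 ballots, Delta on 6. Tau wins 19–6.
Sigma vs Lambda: Lambda wins 14–11.
Sigma vs Delta: 11 to 14, Delta.
Lambda vs Delta: Lambda is ranked higher on 3+5+5+3+1+5 = 22 ballots, Delta on 3. Lambda wins 22–3.
Every book loses at least once (Alpha loses to Sigma; Tau loses to Alpha; Sigma loses to Tau; Lambda loses to Tau; Delta loses to Tau). The majority relation contains the cycle Alpha beats Tau beats Sigma beats Alpha, so there is no Condorcet winner.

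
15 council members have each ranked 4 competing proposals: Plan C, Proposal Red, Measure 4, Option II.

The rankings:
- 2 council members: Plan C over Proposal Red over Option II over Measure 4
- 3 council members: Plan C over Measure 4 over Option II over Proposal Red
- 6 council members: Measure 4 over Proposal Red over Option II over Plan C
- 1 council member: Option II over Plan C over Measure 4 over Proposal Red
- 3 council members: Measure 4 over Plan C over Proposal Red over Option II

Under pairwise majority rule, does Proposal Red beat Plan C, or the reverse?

Plan C

Ballots ranking Proposal Red above Plan C: 6.
Ballots ranking Plan C above Proposal Red: 15 − 6 = 9.
Plan C wins the head-to-head 9–6.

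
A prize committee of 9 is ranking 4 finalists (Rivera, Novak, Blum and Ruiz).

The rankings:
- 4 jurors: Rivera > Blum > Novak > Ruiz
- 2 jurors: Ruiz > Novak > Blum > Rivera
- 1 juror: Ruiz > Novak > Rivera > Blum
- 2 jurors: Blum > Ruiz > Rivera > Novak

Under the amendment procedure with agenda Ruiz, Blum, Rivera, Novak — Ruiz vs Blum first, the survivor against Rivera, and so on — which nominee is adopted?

Rivera

Round 1: Ruiz vs Blum — 3–6, Blum advances.
Round 2: Blum vs Rivera — 4–5, Rivera advances.
Round 3: Rivera vs Novak — 6–3, Rivera advances.
The agenda winner is Rivera.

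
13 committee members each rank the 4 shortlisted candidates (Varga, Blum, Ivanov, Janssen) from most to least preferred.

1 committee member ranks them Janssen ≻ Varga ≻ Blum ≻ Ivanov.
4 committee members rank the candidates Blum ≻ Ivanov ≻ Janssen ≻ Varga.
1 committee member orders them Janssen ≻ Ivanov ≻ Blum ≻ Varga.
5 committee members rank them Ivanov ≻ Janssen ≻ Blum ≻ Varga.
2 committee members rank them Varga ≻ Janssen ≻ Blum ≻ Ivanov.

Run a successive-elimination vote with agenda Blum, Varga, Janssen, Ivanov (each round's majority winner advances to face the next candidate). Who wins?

Round 1: Blum vs Varga — 10–3, Blum advances.
Round 2: Blum vs Janssen — 4–9, Janssen advances.
Round 3: Janssen vs Ivanov — 4–9, Ivanov advances.
Ivanov survives the agenda.

Ivanov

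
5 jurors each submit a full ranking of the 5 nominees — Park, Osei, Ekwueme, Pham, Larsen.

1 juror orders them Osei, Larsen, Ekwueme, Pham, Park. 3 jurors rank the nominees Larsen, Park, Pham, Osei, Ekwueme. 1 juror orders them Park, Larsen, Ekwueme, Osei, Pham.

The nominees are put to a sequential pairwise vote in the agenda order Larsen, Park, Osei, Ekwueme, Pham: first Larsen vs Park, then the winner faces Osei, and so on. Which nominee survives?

Round 1: Larsen vs Park — 4–1, Larsen advances.
Round 2: Larsen vs Osei — 4–1, Larsen advances.
Round 3: Larsen vs Ekwueme — 5–0, Larsen advances.
Round 4: Larsen vs Pham — 5–0, Larsen advances.
The agenda winner is Larsen.

Larsen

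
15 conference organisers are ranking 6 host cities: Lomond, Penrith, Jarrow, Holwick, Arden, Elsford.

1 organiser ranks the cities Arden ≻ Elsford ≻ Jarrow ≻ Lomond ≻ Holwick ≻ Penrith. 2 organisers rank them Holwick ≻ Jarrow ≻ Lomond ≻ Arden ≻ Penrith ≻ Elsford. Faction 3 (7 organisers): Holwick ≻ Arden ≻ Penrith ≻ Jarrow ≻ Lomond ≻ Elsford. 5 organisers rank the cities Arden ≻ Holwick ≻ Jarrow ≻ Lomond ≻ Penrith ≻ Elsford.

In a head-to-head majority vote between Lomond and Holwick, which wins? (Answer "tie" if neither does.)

Ballots ranking Lomond above Holwick: 1.
Ballots ranking Holwick above Lomond: 15 − 1 = 14.
Holwick wins the head-to-head 14–1.

Holwick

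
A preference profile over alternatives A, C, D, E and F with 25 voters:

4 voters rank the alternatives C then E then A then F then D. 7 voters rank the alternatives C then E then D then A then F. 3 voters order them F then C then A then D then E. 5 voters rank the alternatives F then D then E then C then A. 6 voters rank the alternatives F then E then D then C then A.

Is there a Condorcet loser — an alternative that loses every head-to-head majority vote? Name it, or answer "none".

Head-to-head results (25 voters):
A vs C: 0 to 25, C.
A vs D: A preferred on 4+3 = 7 ballots; D wins 18–7.
A vs E: A preferred on 3 ballots; E wins 22–3.
A vs F: 4+7 = 11 for A, 14 for F — F by 14–11.
C vs D: C wins 14–11.
C vs E: C is ranked higher on 4+7+3 = 14 ballots, E on 11. C wins 14–11.
C vs F: F, 14–11.
D vs E: E wins 17–8.
D vs F: F, 18–7.
E–F: F 14–11.
A loses to every other alternative — it is the Condorcet loser.

A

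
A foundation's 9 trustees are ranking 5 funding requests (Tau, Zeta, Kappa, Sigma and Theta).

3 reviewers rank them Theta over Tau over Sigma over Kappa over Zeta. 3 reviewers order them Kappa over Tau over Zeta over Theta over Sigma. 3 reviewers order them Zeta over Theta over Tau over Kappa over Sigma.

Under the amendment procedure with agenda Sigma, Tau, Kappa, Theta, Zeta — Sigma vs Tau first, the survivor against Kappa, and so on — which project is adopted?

Round 1: Sigma vs Tau — 0–9, Tau advances.
Round 2: Tau vs Kappa — 6–3, Tau advances.
Round 3: Tau vs Theta — 3–6, Theta advances.
Round 4: Theta vs Zeta — 3–6, Zeta advances.
The agenda winner is Zeta.

Zeta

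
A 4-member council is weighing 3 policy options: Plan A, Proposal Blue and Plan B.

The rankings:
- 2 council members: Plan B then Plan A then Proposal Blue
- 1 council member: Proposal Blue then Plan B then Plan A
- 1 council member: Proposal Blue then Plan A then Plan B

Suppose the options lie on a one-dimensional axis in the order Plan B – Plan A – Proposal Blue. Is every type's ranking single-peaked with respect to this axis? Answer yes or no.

Axis positions: Plan B=1, Plan A=2, Proposal Blue=3.
Type 1 (peak Plan B at position 1): ranking walks positions 1-2-3, expanding outward from the peak — single-peaked.
Type 2: ranking walks positions 3-1-2; Plan B is ranked above Plan A even though Plan A lies between Plan B and the peak Proposal Blue on the axis — preferences dip and rise again. Not single-peaked.
Type 3 (peak Proposal Blue at position 3): ranking walks positions 3-2-1, expanding outward from the peak — single-peaked.
Type 2 violates single-peakedness, so the profile is not single-peaked on this axis.

no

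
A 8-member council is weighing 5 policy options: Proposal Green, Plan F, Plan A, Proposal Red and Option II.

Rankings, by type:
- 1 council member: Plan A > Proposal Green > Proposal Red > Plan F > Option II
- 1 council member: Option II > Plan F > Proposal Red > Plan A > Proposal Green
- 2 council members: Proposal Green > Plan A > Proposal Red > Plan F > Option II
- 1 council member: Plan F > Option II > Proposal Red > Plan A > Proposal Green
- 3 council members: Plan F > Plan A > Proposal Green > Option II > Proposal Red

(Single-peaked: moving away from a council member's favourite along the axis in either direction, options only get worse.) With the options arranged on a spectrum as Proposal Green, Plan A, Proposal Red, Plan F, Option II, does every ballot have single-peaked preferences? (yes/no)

Axis positions: Proposal Green=1, Plan A=2, Proposal Red=3, Plan F=4, Option II=5.
Type 1 (peak Plan A at position 2): ranking walks positions 2-1-3-4-5, expanding outward from the peak — single-peaked.
Type 2 (peak Option II at position 5): ranking walks positions 5-4-3-2-1, expanding outward from the peak — single-peaked.
Type 3 (peak Proposal Green at position 1): ranking walks positions 1-2-3-4-5, expanding outward from the peak — single-peaked.
Type 4 (peak Plan F at position 4): ranking walks positions 4-5-3-2-1, expanding outward from the peak — single-peaked.
Type 5: ranking walks positions 4-2-1-5-3; Plan A is ranked above Proposal Red even though Proposal Red lies between Plan A and the peak Plan F on the axis — preferences dip and rise again. Not single-peaked.
Type 5 violates single-peakedness, so the profile is not single-peaked on this axis.

no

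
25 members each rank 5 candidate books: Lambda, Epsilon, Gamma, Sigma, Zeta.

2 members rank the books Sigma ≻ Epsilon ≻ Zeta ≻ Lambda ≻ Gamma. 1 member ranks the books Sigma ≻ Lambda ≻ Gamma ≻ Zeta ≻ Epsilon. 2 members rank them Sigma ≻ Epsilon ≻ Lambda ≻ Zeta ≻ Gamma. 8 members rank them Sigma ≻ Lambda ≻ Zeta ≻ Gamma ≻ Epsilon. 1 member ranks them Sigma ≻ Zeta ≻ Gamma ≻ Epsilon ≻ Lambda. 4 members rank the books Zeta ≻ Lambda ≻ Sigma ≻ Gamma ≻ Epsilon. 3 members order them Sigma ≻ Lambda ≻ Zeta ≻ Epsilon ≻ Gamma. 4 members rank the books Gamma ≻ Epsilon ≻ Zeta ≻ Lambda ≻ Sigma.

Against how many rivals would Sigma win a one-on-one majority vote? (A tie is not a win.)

4

Sigma against each rival (25 members):
Sigma vs Lambda: 17 to 8, Sigma.
Sigma vs Epsilon: Sigma is ranked higher on 21 ballots, Epsilon on 4. Sigma wins 21–4.
Sigma vs Gamma: 21 for Sigma, 4 for Gamma — Sigma by 21–4.
Sigma vs Zeta: Sigma preferred on 2+1+2+8+1+3 = 17 ballots; Sigma wins 17–8.
Sigma beats Lambda, Epsilon, Gamma, Zeta — 4 pairwise wins.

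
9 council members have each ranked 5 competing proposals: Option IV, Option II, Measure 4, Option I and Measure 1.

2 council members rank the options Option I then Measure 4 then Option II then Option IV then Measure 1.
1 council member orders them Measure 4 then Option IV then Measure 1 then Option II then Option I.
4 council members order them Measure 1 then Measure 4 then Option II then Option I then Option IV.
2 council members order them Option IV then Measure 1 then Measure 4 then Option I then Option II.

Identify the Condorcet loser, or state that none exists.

none

Head-to-head results (9 council members):
Option IV–Option II: Option II 6–3.
Option IV vs Measure 4: 2 for Option IV, 7 for Measure 4 — Measure 4 by 7–2.
Option IV–Option I: Option I 6–3.
Option IV vs Measure 1: Option IV, 5–4.
Option II vs Measure 4: Measure 4 wins 9–0.
Option II vs Option I: Option II is ranked higher on 1+4 = 5 ballots, Option I on 4. Option II wins 5–4.
Option II–Measure 1: Measure 1 7–2.
Measure 4 vs Option I: 7 to 2, Measure 4.
Measure 4 vs Measure 1: Measure 1, 6–3.
Option I vs Measure 1: Measure 1, 7–2.
Every option wins at least one matchup (Option IV beats Measure 1; Option II beats Option IV; Measure 4 beats Option IV; Option I beats Option IV; Measure 1 beats Option II), so there is no Condorcet loser.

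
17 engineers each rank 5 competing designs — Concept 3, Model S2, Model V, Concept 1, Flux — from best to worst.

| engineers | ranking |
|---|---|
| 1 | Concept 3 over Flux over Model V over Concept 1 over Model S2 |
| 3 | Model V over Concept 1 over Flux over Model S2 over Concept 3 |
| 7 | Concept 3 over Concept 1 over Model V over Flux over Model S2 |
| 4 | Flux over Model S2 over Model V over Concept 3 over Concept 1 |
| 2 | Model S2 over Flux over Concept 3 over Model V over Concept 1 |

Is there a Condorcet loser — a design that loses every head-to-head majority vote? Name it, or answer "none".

none

Pairwise majorities:
Concept 3–Model S2: Model S2 9–8.
Concept 3 vs Model V: Concept 3 is ranked higher on 1+7+2 = 10 ballots, Model V on 7. Concept 3 wins 10–7.
Concept 3 vs Concept 1: Concept 3 is ranked higher on 1+7+4+2 = 14 ballots, Concept 1 on 3. Concept 3 wins 14–3.
Concept 3 vs Flux: Flux wins 9–8.
Model S2 vs Model V: Model V, 11–6.
Model S2 vs Concept 1: Concept 1, 11–6.
Model S2 vs Flux: 2 to 15, Flux.
Model V vs Concept 1: Model V preferred on 1+3+4+2 = 10 ballots; Model V wins 10–7.
Model V vs Flux: Model V, 10–7.
Concept 1–Flux: Concept 1 10–7.
Every design wins at least one matchup (Concept 3 beats Model V; Model S2 beats Concept 3; Model V beats Model S2; Concept 1 beats Model S2; Flux beats Concept 3), so there is no Condorcet loser.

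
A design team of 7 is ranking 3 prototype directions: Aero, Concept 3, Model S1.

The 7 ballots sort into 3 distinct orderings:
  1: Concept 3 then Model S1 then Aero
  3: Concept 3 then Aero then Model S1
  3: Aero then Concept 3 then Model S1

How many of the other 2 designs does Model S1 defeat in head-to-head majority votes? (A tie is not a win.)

0

Model S1 against each rival (7 engineers):
Model S1 vs Aero: Model S1 is ranked higher on 1 ballot, Aero on 6. Aero wins 6–1.
Model S1 vs Concept 3: Model S1 preferred on 0 ballots; Concept 3 wins 7–0.
Model S1 beats no one; loses to Aero, Concept 3 — 0 pairwise wins.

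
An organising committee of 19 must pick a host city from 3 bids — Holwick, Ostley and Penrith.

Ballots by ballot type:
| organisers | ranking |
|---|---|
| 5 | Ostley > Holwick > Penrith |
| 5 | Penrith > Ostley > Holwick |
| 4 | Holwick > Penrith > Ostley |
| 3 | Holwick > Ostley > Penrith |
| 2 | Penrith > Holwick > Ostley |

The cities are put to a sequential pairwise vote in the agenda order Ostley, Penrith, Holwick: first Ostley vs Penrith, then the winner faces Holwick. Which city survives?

Holwick

Round 1: Ostley vs Penrith — 8–11, Penrith advances.
Round 2: Penrith vs Holwick — 7–12, Holwick advances.
Holwick survives the agenda.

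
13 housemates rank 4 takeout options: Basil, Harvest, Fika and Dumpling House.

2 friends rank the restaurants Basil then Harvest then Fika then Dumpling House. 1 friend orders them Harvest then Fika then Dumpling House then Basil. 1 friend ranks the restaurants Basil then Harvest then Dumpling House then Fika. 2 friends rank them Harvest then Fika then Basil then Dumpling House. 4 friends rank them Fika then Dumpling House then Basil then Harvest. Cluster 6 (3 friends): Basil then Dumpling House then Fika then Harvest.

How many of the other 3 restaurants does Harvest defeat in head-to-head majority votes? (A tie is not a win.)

Harvest against each rival (13 friends):
Harvest vs Basil: Harvest is ranked higher on 1+2 = 3 ballots, Basil on 10. Basil wins 10–3.
Harvest vs Fika: Harvest is ranked higher on 2+1+1+2 = 6 ballots, Fika on 7. Fika wins 7–6.
Harvest vs Dumpling House: Harvest preferred on 2+1+1+2 = 6 ballots; Dumpling House wins 7–6.
Harvest beats no one; loses to Basil, Fika, Dumpling House — 0 pairwise wins.

0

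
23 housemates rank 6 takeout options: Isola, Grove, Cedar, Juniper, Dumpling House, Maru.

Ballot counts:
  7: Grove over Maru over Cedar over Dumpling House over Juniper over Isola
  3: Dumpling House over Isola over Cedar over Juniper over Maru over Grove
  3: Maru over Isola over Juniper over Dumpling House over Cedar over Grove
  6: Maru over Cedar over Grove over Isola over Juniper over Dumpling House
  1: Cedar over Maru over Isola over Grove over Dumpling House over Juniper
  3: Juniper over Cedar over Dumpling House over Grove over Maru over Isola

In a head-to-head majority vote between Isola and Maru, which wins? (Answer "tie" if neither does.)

Ballots ranking Isola above Maru: 3.
Ballots ranking Maru above Isola: 23 − 3 = 20.
Maru wins the head-to-head 20–3.

Maru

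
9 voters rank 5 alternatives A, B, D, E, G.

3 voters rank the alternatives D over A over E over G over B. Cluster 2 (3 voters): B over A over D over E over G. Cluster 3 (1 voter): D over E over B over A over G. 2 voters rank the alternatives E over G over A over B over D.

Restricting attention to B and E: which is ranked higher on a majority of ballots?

Ballots ranking B above E: 3.
Ballots ranking E above B: 9 − 3 = 6.
E wins the head-to-head 6–3.

E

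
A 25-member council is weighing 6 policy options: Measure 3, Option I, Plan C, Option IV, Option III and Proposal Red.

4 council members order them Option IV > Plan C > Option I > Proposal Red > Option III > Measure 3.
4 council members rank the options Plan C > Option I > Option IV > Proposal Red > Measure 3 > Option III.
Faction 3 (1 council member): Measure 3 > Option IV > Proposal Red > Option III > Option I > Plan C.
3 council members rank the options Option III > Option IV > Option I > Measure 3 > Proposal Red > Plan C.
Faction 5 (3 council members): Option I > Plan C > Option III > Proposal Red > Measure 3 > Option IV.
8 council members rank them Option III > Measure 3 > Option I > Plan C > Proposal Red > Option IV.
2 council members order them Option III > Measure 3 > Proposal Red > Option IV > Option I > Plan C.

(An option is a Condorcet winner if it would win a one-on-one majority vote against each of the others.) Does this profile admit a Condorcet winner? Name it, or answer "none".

Check each pair by majority over 25 ballots:
Measure 3 vs Option I: 1+8+2 = 11 for Measure 3, 14 for Option I — Option I by 14–11.
Measure 3 vs Plan C: Measure 3 is ranked higher on 1+3+8+2 = 14 ballots, Plan C on 11. Measure 3 wins 14–11.
Measure 3 vs Option IV: Measure 3 is ranked higher on 1+3+8+2 = 14 ballots, Option IV on 11. Measure 3 wins 14–11.
Measure 3 vs Option III: 5 to 20, Option III.
Measure 3 vs Proposal Red: Measure 3 preferred on 1+3+8+2 = 14 ballots; Measure 3 wins 14–11.
Option I vs Plan C: Option I preferred on 1+3+3+8+2 = 17 ballots; Option I wins 17–8.
Option I vs Option IV: Option I preferred on 4+3+8 = 15 ballots; Option I wins 15–10.
Option I vs Option III: Option I is ranked higher on 4+4+3 = 11 ballots, Option III on 14. Option III wins 14–11.
Option I vs Proposal Red: Option I is ranked higher on 4+4+3+3+8 = 22 ballots, Proposal Red on 3. Option I wins 22–3.
Plan C vs Option IV: 15 to 10, Plan C.
Plan C vs Option III: Plan C preferred on 4+4+3 = 11 ballots; Option III wins 14–11.
Plan C vs Proposal Red: 4+4+3+8 = 19 for Plan C, 6 for Proposal Red — Plan C by 19–6.
Option IV vs Option III: Option IV preferred on 4+4+1 = 9 ballots; Option III wins 16–9.
Option IV vs Proposal Red: Option IV preferred on 4+4+1+3 = 12 ballots; Proposal Red wins 13–12.
Option III vs Proposal Red: 16 to 9, Option III.
Option III beats each of Measure 3, Option I, Plan C, Option IV, Proposal Red — Option III is the Condorcet winner.

Option III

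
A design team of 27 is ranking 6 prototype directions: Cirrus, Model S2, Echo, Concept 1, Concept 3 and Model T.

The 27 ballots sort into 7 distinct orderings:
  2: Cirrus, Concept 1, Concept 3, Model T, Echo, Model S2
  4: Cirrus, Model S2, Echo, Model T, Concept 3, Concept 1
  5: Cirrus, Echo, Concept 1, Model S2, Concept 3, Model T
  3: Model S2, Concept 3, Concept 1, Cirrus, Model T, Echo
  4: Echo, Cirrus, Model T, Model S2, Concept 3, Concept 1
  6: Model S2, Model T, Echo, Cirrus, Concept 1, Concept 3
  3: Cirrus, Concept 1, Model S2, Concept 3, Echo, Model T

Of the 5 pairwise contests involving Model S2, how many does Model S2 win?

4

Model S2 against each rival (27 engineers):
Model S2 vs Cirrus: Model S2 is ranked higher on 3+6 = 9 ballots, Cirrus on 18. Cirrus wins 18–9.
Model S2 vs Echo: Model S2 is ranked higher on 4+3+6+3 = 16 ballots, Echo on 11. Model S2 wins 16–11.
Model S2 vs Concept 1: 17 to 10, Model S2.
Model S2 vs Concept 3: Model S2, 25–2.
Model S2 vs Model T: 4+5+3+6+3 = 21 for Model S2, 6 for Model T — Model S2 by 21–6.
Model S2 beats Echo, Concept 1, Concept 3, Model T; loses to Cirrus — 4 pairwise wins.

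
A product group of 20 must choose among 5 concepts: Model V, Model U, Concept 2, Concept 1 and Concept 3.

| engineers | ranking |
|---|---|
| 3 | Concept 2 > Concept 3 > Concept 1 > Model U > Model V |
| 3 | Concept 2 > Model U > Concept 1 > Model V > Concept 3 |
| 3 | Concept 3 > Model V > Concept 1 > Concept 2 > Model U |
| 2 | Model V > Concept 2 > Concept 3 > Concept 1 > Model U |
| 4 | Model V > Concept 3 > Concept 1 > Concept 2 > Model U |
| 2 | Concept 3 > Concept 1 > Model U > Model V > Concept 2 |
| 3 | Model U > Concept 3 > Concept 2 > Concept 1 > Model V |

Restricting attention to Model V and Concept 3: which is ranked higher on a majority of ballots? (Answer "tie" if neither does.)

Concept 3

Ballots ranking Model V above Concept 3: 3 + 2 + 4 = 9.
Ballots ranking Concept 3 above Model V: 20 − 9 = 11.
Concept 3 wins the head-to-head 11–9.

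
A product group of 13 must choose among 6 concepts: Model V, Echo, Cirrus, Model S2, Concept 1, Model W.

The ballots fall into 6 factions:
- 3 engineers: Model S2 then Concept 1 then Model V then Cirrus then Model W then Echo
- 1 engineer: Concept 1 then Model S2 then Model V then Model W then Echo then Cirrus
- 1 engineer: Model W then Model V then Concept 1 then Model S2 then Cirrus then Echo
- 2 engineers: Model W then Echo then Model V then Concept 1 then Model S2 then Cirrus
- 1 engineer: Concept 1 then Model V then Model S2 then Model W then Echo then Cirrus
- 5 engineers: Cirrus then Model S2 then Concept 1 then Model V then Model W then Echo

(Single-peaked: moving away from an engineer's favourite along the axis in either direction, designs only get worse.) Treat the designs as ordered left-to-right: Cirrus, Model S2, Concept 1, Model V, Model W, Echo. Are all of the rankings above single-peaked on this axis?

yes

Axis positions: Cirrus=1, Model S2=2, Concept 1=3, Model V=4, Model W=5, Echo=6.
Faction 1 (peak Model S2 at position 2): ranking walks positions 2-3-4-1-5-6, expanding outward from the peak — single-peaked.
Faction 2 (peak Concept 1 at position 3): ranking walks positions 3-2-4-5-6-1, expanding outward from the peak — single-peaked.
Faction 3 (peak Model W at position 5): ranking walks positions 5-4-3-2-1-6, expanding outward from the peak — single-peaked.
Faction 4 (peak Model W at position 5): ranking walks positions 5-6-4-3-2-1, expanding outward from the peak — single-peaked.
Faction 5 (peak Concept 1 at position 3): ranking walks positions 3-4-2-5-6-1, expanding outward from the peak — single-peaked.
Faction 6 (peak Cirrus at position 1): ranking walks positions 1-2-3-4-5-6, expanding outward from the peak — single-peaked.
Every ranking is single-peaked on this axis.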